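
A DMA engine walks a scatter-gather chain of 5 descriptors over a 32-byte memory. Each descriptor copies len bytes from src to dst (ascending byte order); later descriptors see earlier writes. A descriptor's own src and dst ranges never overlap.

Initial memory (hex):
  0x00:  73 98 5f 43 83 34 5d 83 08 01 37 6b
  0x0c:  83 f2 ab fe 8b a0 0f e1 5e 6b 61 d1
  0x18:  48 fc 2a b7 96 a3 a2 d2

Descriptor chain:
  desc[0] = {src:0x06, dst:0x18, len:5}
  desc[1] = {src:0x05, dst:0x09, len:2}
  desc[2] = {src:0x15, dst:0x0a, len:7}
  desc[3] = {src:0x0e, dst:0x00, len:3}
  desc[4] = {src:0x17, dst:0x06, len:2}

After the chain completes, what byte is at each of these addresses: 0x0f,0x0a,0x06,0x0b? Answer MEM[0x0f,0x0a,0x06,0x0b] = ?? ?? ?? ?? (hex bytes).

#0 dst[0x18+5] := {0x5d,0x83,0x08,0x01,0x37}
#1 dst[0x09+2] := {0x34,0x5d}
#2 dst[0x0a+7] := {0x6b,0x61,0xd1,0x5d,0x83,0x08,0x01}
#3 dst[0x00+3] := {0x83,0x08,0x01}
#4 dst[0x06+2] := {0xd1,0x5d}
query mem[0x0f]=0x08, mem[0x0a]=0x6b, mem[0x06]=0xd1, mem[0x0b]=0x61

MEM[0x0f,0x0a,0x06,0x0b] = 08 6b d1 61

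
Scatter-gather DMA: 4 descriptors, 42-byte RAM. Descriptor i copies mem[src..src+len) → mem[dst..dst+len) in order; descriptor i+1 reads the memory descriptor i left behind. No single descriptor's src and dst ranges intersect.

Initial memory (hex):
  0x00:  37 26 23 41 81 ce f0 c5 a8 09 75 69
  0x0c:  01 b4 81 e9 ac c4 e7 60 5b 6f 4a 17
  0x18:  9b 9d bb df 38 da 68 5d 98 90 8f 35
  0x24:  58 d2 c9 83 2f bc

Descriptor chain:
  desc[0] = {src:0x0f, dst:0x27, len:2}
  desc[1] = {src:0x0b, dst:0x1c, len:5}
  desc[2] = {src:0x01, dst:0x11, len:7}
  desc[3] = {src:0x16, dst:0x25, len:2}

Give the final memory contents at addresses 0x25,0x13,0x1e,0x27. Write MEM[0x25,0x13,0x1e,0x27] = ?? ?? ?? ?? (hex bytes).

MEM[0x25,0x13,0x1e,0x27] = f0 41 b4 e9

D0: mem[0x27..0x28] <- [e9 ac]
D1: mem[0x1c..0x20] <- [69 01 b4 81 e9]
D2: mem[0x11..0x17] <- [26 23 41 81 ce f0 c5]
D3: mem[0x25..0x26] <- [f0 c5]
query mem[0x25]=0xf0, mem[0x13]=0x41, mem[0x1e]=0xb4, mem[0x27]=0xe9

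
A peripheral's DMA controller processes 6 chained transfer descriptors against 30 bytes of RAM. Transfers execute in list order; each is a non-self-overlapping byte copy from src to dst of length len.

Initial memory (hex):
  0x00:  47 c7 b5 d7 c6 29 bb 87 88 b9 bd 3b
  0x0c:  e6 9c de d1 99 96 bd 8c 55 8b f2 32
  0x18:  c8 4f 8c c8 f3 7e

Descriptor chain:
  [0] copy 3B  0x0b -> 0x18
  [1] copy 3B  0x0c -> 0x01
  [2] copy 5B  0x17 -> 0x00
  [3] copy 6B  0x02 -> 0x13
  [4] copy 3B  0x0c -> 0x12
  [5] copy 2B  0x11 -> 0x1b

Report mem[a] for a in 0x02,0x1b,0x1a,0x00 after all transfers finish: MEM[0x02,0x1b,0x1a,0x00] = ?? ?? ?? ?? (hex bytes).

D0: mem[0x18..0x1a] <- [3b e6 9c]
D1: mem[0x01..0x03] <- [e6 9c de]
D2: mem[0x00..0x04] <- [32 3b e6 9c c8]
D3: mem[0x13..0x18] <- [e6 9c c8 29 bb 87]
D4: mem[0x12..0x14] <- [e6 9c de]
D5: mem[0x1b..0x1c] <- [96 e6]
query mem[0x02]=0xe6, mem[0x1b]=0x96, mem[0x1a]=0x9c, mem[0x00]=0x32

MEM[0x02,0x1b,0x1a,0x00] = e6 96 9c 32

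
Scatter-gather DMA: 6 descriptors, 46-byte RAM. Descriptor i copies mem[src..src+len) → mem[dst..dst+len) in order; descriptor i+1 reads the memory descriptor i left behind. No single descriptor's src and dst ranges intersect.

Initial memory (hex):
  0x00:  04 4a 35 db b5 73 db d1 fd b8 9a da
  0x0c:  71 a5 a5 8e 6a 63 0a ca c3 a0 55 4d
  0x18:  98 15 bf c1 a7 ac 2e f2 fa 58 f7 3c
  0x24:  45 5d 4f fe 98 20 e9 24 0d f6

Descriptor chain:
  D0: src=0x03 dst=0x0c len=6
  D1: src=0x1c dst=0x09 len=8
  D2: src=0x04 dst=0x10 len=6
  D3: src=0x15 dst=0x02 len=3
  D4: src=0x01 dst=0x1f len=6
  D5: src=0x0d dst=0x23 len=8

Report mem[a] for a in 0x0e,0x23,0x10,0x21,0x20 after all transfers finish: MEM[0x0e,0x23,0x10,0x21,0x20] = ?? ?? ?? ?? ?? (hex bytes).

[0] 0x03->0x0c len=6 : db b5 73 db d1 fd
[1] 0x1c->0x09 len=8 : a7 ac 2e f2 fa 58 f7 3c
[2] 0x04->0x10 len=6 : b5 73 db d1 fd a7
[3] 0x15->0x02 len=3 : a7 55 4d
[4] 0x01->0x1f len=6 : 4a a7 55 4d 73 db
[5] 0x0d->0x23 len=8 : fa 58 f7 b5 73 db d1 fd
query mem[0x0e]=0x58, mem[0x23]=0xfa, mem[0x10]=0xb5, mem[0x21]=0x55, mem[0x20]=0xa7

MEM[0x0e,0x23,0x10,0x21,0x20] = 58 fa b5 55 a7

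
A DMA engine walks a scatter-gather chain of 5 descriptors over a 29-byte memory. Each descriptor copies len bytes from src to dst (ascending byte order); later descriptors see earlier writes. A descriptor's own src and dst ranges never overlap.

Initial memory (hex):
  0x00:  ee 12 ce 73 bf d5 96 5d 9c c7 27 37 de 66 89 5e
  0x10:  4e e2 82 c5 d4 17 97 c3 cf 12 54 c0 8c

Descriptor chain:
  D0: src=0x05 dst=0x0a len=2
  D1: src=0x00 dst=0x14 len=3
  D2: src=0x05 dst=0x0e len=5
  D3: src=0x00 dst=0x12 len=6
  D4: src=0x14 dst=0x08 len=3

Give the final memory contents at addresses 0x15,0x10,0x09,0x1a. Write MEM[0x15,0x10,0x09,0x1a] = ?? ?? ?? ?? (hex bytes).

MEM[0x15,0x10,0x09,0x1a] = 73 5d 73 54

[0] 0x05->0x0a len=2 : d5 96
[1] 0x00->0x14 len=3 : ee 12 ce
[2] 0x05->0x0e len=5 : d5 96 5d 9c c7
[3] 0x00->0x12 len=6 : ee 12 ce 73 bf d5
[4] 0x14->0x08 len=3 : ce 73 bf
query mem[0x15]=0x73, mem[0x10]=0x5d, mem[0x09]=0x73, mem[0x1a]=0x54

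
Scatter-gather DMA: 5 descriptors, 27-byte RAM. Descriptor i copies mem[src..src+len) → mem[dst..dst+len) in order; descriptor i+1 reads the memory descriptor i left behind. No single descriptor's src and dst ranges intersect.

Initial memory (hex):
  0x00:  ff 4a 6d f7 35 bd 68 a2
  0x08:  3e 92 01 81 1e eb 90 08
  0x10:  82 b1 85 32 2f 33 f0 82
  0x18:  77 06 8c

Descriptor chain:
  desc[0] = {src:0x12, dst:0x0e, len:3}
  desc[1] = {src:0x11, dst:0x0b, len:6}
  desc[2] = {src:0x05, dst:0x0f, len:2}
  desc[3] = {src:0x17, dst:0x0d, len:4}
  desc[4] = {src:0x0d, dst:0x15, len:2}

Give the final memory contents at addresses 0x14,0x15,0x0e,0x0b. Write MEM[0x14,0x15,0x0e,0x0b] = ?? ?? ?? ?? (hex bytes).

#0 dst[0x0e+3] := {0x85,0x32,0x2f}
#1 dst[0x0b+6] := {0xb1,0x85,0x32,0x2f,0x33,0xf0}
#2 dst[0x0f+2] := {0xbd,0x68}
#3 dst[0x0d+4] := {0x82,0x77,0x06,0x8c}
#4 dst[0x15+2] := {0x82,0x77}
query mem[0x14]=0x2f, mem[0x15]=0x82, mem[0x0e]=0x77, mem[0x0b]=0xb1

MEM[0x14,0x15,0x0e,0x0b] = 2f 82 77 b1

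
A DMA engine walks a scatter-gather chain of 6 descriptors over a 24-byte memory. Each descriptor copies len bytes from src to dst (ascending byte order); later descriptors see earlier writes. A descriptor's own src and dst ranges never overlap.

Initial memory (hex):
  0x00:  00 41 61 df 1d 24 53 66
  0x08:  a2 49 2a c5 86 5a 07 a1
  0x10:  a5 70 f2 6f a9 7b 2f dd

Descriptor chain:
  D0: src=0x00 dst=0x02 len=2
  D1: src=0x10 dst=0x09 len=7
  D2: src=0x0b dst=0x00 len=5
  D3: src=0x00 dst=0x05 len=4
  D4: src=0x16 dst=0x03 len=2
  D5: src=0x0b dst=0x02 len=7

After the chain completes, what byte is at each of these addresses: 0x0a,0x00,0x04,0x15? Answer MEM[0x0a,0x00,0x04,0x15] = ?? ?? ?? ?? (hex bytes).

MEM[0x0a,0x00,0x04,0x15] = 70 f2 a9 7b

D0: mem[0x02..0x03] <- [00 41]
D1: mem[0x09..0x0f] <- [a5 70 f2 6f a9 7b 2f]
D2: mem[0x00..0x04] <- [f2 6f a9 7b 2f]
D3: mem[0x05..0x08] <- [f2 6f a9 7b]
D4: mem[0x03..0x04] <- [2f dd]
D5: mem[0x02..0x08] <- [f2 6f a9 7b 2f a5 70]
query mem[0x0a]=0x70, mem[0x00]=0xf2, mem[0x04]=0xa9, mem[0x15]=0x7b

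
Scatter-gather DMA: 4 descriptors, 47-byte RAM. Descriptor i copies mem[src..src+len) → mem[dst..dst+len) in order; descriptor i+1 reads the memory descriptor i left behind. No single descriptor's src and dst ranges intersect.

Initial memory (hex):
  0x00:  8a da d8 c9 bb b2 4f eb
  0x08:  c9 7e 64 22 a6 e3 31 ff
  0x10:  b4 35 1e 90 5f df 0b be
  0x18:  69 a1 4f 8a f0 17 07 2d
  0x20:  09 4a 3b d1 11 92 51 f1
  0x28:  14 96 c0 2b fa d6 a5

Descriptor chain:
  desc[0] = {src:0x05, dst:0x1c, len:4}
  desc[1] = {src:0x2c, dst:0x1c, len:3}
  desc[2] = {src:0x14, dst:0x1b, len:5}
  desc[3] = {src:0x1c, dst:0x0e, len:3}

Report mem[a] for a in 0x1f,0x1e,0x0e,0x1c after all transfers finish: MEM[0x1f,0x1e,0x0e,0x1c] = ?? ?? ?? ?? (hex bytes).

D0: mem[0x1c..0x1f] <- [b2 4f eb c9]
D1: mem[0x1c..0x1e] <- [fa d6 a5]
D2: mem[0x1b..0x1f] <- [5f df 0b be 69]
D3: mem[0x0e..0x10] <- [df 0b be]
query mem[0x1f]=0x69, mem[0x1e]=0xbe, mem[0x0e]=0xdf, mem[0x1c]=0xdf

MEM[0x1f,0x1e,0x0e,0x1c] = 69 be df df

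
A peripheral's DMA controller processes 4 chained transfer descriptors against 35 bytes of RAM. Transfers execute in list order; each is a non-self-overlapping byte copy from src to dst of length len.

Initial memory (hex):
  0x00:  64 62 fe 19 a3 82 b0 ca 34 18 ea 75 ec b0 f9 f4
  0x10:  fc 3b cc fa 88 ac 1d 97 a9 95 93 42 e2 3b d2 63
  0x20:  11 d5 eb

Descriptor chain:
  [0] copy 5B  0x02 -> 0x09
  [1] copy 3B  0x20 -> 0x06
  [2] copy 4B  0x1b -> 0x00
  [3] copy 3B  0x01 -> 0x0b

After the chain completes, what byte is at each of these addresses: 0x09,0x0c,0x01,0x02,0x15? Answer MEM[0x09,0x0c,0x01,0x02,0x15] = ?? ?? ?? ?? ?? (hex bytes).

MEM[0x09,0x0c,0x01,0x02,0x15] = fe 3b e2 3b ac

#0 dst[0x09+5] := {0xfe,0x19,0xa3,0x82,0xb0}
#1 dst[0x06+3] := {0x11,0xd5,0xeb}
#2 dst[0x00+4] := {0x42,0xe2,0x3b,0xd2}
#3 dst[0x0b+3] := {0xe2,0x3b,0xd2}
query mem[0x09]=0xfe, mem[0x0c]=0x3b, mem[0x01]=0xe2, mem[0x02]=0x3b, mem[0x15]=0xac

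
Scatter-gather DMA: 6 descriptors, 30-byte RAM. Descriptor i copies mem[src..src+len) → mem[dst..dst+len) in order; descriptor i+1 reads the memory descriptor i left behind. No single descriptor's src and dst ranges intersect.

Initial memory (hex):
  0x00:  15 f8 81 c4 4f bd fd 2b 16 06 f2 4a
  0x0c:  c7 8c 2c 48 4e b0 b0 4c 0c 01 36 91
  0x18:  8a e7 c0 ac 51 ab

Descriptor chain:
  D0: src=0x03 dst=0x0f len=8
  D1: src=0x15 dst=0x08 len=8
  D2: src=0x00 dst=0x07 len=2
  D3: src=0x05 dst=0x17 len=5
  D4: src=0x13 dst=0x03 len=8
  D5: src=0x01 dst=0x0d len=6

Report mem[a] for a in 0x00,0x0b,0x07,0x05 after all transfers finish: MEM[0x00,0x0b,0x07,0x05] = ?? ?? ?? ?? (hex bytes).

[0] 0x03->0x0f len=8 : c4 4f bd fd 2b 16 06 f2
[1] 0x15->0x08 len=8 : 06 f2 91 8a e7 c0 ac 51
[2] 0x00->0x07 len=2 : 15 f8
[3] 0x05->0x17 len=5 : bd fd 15 f8 f2
[4] 0x13->0x03 len=8 : 2b 16 06 f2 bd fd 15 f8
[5] 0x01->0x0d len=6 : f8 81 2b 16 06 f2
query mem[0x00]=0x15, mem[0x0b]=0x8a, mem[0x07]=0xbd, mem[0x05]=0x06

MEM[0x00,0x0b,0x07,0x05] = 15 8a bd 06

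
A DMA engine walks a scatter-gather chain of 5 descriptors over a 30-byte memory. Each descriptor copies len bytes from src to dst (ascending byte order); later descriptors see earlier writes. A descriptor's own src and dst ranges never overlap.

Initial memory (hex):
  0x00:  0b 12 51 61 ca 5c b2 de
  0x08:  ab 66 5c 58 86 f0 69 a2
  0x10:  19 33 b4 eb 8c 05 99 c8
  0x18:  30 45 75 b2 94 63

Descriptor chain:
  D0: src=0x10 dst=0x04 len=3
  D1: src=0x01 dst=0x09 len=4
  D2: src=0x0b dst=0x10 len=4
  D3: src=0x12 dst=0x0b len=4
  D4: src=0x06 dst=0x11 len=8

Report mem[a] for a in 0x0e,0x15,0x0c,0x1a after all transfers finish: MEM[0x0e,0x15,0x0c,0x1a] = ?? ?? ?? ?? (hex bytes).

[0] 0x10->0x04 len=3 : 19 33 b4
[1] 0x01->0x09 len=4 : 12 51 61 19
[2] 0x0b->0x10 len=4 : 61 19 f0 69
[3] 0x12->0x0b len=4 : f0 69 8c 05
[4] 0x06->0x11 len=8 : b4 de ab 12 51 f0 69 8c
query mem[0x0e]=0x05, mem[0x15]=0x51, mem[0x0c]=0x69, mem[0x1a]=0x75

MEM[0x0e,0x15,0x0c,0x1a] = 05 51 69 75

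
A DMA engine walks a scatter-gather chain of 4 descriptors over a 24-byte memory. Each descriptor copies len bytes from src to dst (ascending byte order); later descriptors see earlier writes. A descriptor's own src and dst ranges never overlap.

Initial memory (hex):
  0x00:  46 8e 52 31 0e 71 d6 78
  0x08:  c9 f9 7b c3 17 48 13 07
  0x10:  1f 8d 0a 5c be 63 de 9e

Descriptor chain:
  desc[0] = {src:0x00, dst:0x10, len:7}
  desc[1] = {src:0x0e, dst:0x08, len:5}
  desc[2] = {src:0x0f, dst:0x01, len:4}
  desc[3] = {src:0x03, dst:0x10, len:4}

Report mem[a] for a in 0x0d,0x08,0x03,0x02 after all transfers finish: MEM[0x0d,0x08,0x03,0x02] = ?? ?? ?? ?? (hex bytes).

MEM[0x0d,0x08,0x03,0x02] = 48 13 8e 46

[0] 0x00->0x10 len=7 : 46 8e 52 31 0e 71 d6
[1] 0x0e->0x08 len=5 : 13 07 46 8e 52
[2] 0x0f->0x01 len=4 : 07 46 8e 52
[3] 0x03->0x10 len=4 : 8e 52 71 d6
query mem[0x0d]=0x48, mem[0x08]=0x13, mem[0x03]=0x8e, mem[0x02]=0x46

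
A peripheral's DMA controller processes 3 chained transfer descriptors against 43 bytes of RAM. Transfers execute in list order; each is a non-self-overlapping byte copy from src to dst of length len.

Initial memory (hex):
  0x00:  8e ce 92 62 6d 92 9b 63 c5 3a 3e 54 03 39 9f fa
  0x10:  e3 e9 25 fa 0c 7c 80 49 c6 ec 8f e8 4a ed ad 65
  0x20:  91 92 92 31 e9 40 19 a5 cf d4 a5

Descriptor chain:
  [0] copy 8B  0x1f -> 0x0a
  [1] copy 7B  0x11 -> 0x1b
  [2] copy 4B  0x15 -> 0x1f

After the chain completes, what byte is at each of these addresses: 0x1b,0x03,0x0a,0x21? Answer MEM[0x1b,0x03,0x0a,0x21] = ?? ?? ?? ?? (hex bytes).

[0] 0x1f->0x0a len=8 : 65 91 92 92 31 e9 40 19
[1] 0x11->0x1b len=7 : 19 25 fa 0c 7c 80 49
[2] 0x15->0x1f len=4 : 7c 80 49 c6
query mem[0x1b]=0x19, mem[0x03]=0x62, mem[0x0a]=0x65, mem[0x21]=0x49

MEM[0x1b,0x03,0x0a,0x21] = 19 62 65 49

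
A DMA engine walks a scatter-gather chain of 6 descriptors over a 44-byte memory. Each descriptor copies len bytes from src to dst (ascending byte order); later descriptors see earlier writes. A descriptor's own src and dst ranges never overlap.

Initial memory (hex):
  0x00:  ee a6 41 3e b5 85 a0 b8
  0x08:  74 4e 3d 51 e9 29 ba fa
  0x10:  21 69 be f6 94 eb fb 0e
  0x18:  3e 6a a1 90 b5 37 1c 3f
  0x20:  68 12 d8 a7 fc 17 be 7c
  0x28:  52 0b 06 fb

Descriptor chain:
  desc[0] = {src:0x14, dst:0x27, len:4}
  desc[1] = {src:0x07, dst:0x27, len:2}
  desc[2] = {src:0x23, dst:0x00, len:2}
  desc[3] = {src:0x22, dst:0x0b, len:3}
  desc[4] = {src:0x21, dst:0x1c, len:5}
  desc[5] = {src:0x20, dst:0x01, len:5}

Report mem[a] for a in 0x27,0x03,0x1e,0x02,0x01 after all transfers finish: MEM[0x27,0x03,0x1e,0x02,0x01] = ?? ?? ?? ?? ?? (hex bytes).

MEM[0x27,0x03,0x1e,0x02,0x01] = b8 d8 a7 12 17

D0: mem[0x27..0x2a] <- [94 eb fb 0e]
D1: mem[0x27..0x28] <- [b8 74]
D2: mem[0x00..0x01] <- [a7 fc]
D3: mem[0x0b..0x0d] <- [d8 a7 fc]
D4: mem[0x1c..0x20] <- [12 d8 a7 fc 17]
D5: mem[0x01..0x05] <- [17 12 d8 a7 fc]
query mem[0x27]=0xb8, mem[0x03]=0xd8, mem[0x1e]=0xa7, mem[0x02]=0x12, mem[0x01]=0x17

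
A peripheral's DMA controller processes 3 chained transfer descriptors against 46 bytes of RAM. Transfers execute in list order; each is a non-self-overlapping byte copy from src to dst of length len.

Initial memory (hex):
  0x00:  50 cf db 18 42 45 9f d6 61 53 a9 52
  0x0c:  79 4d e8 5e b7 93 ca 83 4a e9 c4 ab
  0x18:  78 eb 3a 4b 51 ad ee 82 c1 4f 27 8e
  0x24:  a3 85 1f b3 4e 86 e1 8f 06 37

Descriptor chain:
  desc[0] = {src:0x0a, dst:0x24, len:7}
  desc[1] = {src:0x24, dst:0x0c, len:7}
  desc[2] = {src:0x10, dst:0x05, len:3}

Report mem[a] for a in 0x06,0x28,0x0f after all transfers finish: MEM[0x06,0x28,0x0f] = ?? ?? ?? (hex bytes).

MEM[0x06,0x28,0x0f] = 5e e8 4d

D0: mem[0x24..0x2a] <- [a9 52 79 4d e8 5e b7]
D1: mem[0x0c..0x12] <- [a9 52 79 4d e8 5e b7]
D2: mem[0x05..0x07] <- [e8 5e b7]
query mem[0x06]=0x5e, mem[0x28]=0xe8, mem[0x0f]=0x4d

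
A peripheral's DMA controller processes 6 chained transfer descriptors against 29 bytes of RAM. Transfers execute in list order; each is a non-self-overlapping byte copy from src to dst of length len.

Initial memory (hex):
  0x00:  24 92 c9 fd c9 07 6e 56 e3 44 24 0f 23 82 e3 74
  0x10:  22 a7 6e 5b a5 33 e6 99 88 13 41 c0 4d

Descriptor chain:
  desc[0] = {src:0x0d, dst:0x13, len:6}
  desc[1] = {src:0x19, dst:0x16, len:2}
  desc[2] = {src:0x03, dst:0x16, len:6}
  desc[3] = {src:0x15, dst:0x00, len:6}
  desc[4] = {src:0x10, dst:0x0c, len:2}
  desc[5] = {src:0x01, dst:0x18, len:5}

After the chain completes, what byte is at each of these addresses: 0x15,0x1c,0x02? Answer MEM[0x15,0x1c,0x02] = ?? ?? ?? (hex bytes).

#0 dst[0x13+6] := {0x82,0xe3,0x74,0x22,0xa7,0x6e}
#1 dst[0x16+2] := {0x13,0x41}
#2 dst[0x16+6] := {0xfd,0xc9,0x07,0x6e,0x56,0xe3}
#3 dst[0x00+6] := {0x74,0xfd,0xc9,0x07,0x6e,0x56}
#4 dst[0x0c+2] := {0x22,0xa7}
#5 dst[0x18+5] := {0xfd,0xc9,0x07,0x6e,0x56}
query mem[0x15]=0x74, mem[0x1c]=0x56, mem[0x02]=0xc9

MEM[0x15,0x1c,0x02] = 74 56 c9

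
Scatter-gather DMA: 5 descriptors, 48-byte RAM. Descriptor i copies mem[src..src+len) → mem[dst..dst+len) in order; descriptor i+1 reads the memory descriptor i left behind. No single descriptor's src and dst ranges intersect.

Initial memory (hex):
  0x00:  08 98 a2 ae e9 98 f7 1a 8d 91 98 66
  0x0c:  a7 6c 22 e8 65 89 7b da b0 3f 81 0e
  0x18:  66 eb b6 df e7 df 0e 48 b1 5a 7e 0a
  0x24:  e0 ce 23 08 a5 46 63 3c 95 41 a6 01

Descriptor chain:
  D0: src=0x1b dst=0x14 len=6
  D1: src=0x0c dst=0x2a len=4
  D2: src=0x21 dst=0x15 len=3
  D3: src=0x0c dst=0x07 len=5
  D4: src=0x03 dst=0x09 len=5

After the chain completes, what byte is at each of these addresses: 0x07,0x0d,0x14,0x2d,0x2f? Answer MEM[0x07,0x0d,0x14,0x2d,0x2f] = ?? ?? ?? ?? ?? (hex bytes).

  after D0: wrote 6B at 0x14 = dfe7df0e48b1
  after D1: wrote 4B at 0x2a = a76c22e8
  after D2: wrote 3B at 0x15 = 5a7e0a
  after D3: wrote 5B at 0x07 = a76c22e865
  after D4: wrote 5B at 0x09 = aee998f7a7
query mem[0x07]=0xa7, mem[0x0d]=0xa7, mem[0x14]=0xdf, mem[0x2d]=0xe8, mem[0x2f]=0x01

MEM[0x07,0x0d,0x14,0x2d,0x2f] = a7 a7 df e8 01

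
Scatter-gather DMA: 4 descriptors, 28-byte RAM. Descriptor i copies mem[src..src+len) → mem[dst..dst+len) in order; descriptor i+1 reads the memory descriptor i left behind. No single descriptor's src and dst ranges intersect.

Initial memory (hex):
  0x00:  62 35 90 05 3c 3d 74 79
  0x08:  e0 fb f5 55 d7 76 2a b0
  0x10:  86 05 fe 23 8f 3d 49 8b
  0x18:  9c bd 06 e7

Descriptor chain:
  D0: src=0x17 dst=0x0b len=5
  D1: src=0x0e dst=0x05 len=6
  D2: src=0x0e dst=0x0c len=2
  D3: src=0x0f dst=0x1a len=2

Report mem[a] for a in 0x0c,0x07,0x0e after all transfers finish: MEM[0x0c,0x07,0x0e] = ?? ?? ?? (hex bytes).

  after D0: wrote 5B at 0x0b = 8b9cbd06e7
  after D1: wrote 6B at 0x05 = 06e78605fe23
  after D2: wrote 2B at 0x0c = 06e7
  after D3: wrote 2B at 0x1a = e786
query mem[0x0c]=0x06, mem[0x07]=0x86, mem[0x0e]=0x06

MEM[0x0c,0x07,0x0e] = 06 86 06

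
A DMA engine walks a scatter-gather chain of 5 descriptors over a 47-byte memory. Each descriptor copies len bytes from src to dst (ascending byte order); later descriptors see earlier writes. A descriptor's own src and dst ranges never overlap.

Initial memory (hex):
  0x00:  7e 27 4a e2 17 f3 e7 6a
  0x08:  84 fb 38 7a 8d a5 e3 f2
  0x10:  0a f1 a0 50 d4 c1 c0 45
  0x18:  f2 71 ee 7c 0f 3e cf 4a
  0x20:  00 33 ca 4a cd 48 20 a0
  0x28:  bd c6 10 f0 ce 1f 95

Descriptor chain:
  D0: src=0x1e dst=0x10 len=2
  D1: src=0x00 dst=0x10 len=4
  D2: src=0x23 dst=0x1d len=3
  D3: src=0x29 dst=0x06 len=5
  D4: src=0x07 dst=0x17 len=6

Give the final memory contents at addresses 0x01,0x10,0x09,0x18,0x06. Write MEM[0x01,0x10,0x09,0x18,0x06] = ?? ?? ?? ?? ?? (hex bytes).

  after D0: wrote 2B at 0x10 = cf4a
  after D1: wrote 4B at 0x10 = 7e274ae2
  after D2: wrote 3B at 0x1d = 4acd48
  after D3: wrote 5B at 0x06 = c610f0ce1f
  after D4: wrote 6B at 0x17 = 10f0ce1f7a8d
query mem[0x01]=0x27, mem[0x10]=0x7e, mem[0x09]=0xce, mem[0x18]=0xf0, mem[0x06]=0xc6

MEM[0x01,0x10,0x09,0x18,0x06] = 27 7e ce f0 c6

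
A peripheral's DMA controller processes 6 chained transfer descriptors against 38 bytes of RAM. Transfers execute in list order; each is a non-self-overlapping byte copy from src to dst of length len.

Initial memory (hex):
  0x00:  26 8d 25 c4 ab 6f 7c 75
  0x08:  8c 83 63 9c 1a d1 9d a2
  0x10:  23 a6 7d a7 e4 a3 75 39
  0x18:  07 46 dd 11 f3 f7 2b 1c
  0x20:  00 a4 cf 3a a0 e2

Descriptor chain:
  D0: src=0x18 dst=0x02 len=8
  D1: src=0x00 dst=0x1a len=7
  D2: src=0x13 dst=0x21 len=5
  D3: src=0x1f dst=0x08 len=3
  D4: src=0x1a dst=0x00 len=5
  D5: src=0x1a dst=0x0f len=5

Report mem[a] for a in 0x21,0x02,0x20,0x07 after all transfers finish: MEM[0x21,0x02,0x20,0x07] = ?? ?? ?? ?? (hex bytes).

MEM[0x21,0x02,0x20,0x07] = a7 07 f3 f7

D0: mem[0x02..0x09] <- [07 46 dd 11 f3 f7 2b 1c]
D1: mem[0x1a..0x20] <- [26 8d 07 46 dd 11 f3]
D2: mem[0x21..0x25] <- [a7 e4 a3 75 39]
D3: mem[0x08..0x0a] <- [11 f3 a7]
D4: mem[0x00..0x04] <- [26 8d 07 46 dd]
D5: mem[0x0f..0x13] <- [26 8d 07 46 dd]
query mem[0x21]=0xa7, mem[0x02]=0x07, mem[0x20]=0xf3, mem[0x07]=0xf7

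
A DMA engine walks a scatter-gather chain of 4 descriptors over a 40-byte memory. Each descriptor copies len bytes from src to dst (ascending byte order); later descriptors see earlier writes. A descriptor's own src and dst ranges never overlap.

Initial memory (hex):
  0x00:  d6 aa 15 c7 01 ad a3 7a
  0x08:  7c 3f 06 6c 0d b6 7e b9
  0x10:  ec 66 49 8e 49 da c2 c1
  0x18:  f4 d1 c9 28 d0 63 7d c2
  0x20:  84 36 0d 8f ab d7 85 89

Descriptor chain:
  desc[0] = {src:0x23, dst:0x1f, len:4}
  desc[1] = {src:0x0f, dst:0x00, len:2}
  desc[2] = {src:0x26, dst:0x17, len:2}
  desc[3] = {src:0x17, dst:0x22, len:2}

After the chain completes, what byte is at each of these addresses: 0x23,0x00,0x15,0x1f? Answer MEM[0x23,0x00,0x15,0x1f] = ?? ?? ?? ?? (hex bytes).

  after D0: wrote 4B at 0x1f = 8fabd785
  after D1: wrote 2B at 0x00 = b9ec
  after D2: wrote 2B at 0x17 = 8589
  after D3: wrote 2B at 0x22 = 8589
query mem[0x23]=0x89, mem[0x00]=0xb9, mem[0x15]=0xda, mem[0x1f]=0x8f

MEM[0x23,0x00,0x15,0x1f] = 89 b9 da 8f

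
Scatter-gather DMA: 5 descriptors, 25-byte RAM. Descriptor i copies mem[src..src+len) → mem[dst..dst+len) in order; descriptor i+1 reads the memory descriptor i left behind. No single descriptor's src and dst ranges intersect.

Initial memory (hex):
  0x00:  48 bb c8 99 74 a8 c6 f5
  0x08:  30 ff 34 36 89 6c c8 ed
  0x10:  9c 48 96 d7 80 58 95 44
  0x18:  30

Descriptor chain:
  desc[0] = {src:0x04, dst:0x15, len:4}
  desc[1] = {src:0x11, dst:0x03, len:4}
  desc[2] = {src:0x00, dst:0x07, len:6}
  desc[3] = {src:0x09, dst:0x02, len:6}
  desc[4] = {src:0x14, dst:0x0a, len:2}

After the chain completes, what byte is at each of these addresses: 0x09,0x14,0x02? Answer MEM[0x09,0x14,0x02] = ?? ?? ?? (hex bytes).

[0] 0x04->0x15 len=4 : 74 a8 c6 f5
[1] 0x11->0x03 len=4 : 48 96 d7 80
[2] 0x00->0x07 len=6 : 48 bb c8 48 96 d7
[3] 0x09->0x02 len=6 : c8 48 96 d7 6c c8
[4] 0x14->0x0a len=2 : 80 74
query mem[0x09]=0xc8, mem[0x14]=0x80, mem[0x02]=0xc8

MEM[0x09,0x14,0x02] = c8 80 c8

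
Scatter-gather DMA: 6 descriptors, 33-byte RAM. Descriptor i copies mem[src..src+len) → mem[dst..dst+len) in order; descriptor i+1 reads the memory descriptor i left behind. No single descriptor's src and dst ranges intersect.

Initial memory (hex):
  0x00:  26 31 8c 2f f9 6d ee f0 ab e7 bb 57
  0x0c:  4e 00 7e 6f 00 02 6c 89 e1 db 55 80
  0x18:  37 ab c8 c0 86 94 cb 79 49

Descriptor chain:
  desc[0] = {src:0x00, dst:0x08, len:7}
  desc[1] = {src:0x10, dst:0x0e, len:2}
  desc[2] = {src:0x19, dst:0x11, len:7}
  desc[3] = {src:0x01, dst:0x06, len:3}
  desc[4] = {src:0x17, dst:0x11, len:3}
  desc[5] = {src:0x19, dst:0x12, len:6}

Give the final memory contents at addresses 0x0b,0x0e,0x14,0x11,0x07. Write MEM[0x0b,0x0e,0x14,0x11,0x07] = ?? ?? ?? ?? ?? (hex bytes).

MEM[0x0b,0x0e,0x14,0x11,0x07] = 2f 00 c0 79 8c

  after D0: wrote 7B at 0x08 = 26318c2ff96dee
  after D1: wrote 2B at 0x0e = 0002
  after D2: wrote 7B at 0x11 = abc8c08694cb79
  after D3: wrote 3B at 0x06 = 318c2f
  after D4: wrote 3B at 0x11 = 7937ab
  after D5: wrote 6B at 0x12 = abc8c08694cb
query mem[0x0b]=0x2f, mem[0x0e]=0x00, mem[0x14]=0xc0, mem[0x11]=0x79, mem[0x07]=0x8c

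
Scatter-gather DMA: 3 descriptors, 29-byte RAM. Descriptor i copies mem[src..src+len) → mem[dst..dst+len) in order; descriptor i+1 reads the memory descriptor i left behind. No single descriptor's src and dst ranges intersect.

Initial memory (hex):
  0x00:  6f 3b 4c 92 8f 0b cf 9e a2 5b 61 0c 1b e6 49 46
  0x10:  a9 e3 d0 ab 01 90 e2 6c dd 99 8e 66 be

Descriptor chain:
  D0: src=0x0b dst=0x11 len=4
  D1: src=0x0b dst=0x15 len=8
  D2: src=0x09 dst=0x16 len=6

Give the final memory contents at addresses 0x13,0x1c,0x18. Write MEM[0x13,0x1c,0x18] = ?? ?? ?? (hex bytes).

  after D0: wrote 4B at 0x11 = 0c1be649
  after D1: wrote 8B at 0x15 = 0c1be64946a90c1b
  after D2: wrote 6B at 0x16 = 5b610c1be649
query mem[0x13]=0xe6, mem[0x1c]=0x1b, mem[0x18]=0x0c

MEM[0x13,0x1c,0x18] = e6 1b 0c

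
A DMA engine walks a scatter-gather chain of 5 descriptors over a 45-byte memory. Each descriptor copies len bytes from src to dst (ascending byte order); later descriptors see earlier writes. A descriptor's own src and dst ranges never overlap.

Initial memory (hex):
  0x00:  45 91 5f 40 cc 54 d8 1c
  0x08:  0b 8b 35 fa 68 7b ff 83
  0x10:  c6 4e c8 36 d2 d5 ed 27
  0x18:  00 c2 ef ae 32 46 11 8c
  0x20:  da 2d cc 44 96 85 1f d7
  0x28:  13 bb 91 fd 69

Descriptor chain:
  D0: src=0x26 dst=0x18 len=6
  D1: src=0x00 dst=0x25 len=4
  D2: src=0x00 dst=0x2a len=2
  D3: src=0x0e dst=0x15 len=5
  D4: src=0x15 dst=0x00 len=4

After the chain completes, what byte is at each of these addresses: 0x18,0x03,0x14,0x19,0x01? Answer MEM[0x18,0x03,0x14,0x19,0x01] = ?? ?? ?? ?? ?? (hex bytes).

MEM[0x18,0x03,0x14,0x19,0x01] = 4e 4e d2 c8 83

#0 dst[0x18+6] := {0x1f,0xd7,0x13,0xbb,0x91,0xfd}
#1 dst[0x25+4] := {0x45,0x91,0x5f,0x40}
#2 dst[0x2a+2] := {0x45,0x91}
#3 dst[0x15+5] := {0xff,0x83,0xc6,0x4e,0xc8}
#4 dst[0x00+4] := {0xff,0x83,0xc6,0x4e}
query mem[0x18]=0x4e, mem[0x03]=0x4e, mem[0x14]=0xd2, mem[0x19]=0xc8, mem[0x01]=0x83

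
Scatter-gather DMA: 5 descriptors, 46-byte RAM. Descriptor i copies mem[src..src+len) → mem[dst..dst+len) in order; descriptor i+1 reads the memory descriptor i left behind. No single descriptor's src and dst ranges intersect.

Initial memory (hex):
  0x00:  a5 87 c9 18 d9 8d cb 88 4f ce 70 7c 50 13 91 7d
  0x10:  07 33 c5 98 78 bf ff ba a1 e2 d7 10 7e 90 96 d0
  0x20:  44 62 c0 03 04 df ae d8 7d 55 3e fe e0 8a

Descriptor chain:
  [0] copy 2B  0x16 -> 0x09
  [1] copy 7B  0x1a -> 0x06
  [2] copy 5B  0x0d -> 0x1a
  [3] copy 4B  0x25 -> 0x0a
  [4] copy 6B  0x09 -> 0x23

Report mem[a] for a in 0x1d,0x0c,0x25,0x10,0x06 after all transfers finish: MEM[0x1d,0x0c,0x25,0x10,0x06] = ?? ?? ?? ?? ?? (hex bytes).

MEM[0x1d,0x0c,0x25,0x10,0x06] = 07 d8 ae 07 d7

  after D0: wrote 2B at 0x09 = ffba
  after D1: wrote 7B at 0x06 = d7107e9096d044
  after D2: wrote 5B at 0x1a = 13917d0733
  after D3: wrote 4B at 0x0a = dfaed87d
  after D4: wrote 6B at 0x23 = 90dfaed87d91
query mem[0x1d]=0x07, mem[0x0c]=0xd8, mem[0x25]=0xae, mem[0x10]=0x07, mem[0x06]=0xd7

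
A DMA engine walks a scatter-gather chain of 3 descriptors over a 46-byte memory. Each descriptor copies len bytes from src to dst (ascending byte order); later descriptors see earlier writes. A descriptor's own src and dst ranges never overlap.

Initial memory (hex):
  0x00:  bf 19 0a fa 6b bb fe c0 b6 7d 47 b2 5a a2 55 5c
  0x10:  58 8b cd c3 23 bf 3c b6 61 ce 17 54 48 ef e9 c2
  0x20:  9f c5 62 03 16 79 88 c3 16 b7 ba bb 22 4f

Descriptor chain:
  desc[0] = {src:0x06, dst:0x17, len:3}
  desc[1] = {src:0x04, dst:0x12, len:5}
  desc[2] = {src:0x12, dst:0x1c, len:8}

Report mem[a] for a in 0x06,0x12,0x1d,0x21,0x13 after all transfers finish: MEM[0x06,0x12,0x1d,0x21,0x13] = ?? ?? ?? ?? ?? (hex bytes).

MEM[0x06,0x12,0x1d,0x21,0x13] = fe 6b bb fe bb

D0: mem[0x17..0x19] <- [fe c0 b6]
D1: mem[0x12..0x16] <- [6b bb fe c0 b6]
D2: mem[0x1c..0x23] <- [6b bb fe c0 b6 fe c0 b6]
query mem[0x06]=0xfe, mem[0x12]=0x6b, mem[0x1d]=0xbb, mem[0x21]=0xfe, mem[0x13]=0xbb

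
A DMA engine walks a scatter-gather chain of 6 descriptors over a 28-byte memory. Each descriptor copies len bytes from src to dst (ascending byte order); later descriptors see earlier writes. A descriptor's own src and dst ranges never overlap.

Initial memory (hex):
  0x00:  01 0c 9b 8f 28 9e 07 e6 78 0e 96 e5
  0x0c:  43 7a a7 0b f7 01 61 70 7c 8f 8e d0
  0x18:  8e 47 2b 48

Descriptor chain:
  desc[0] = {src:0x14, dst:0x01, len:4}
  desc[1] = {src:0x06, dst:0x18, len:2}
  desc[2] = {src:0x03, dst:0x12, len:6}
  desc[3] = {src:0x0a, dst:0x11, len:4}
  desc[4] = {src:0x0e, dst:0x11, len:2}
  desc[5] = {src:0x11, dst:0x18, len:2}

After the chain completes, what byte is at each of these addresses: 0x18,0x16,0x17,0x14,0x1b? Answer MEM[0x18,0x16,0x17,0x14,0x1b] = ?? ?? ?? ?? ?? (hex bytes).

[0] 0x14->0x01 len=4 : 7c 8f 8e d0
[1] 0x06->0x18 len=2 : 07 e6
[2] 0x03->0x12 len=6 : 8e d0 9e 07 e6 78
[3] 0x0a->0x11 len=4 : 96 e5 43 7a
[4] 0x0e->0x11 len=2 : a7 0b
[5] 0x11->0x18 len=2 : a7 0b
query mem[0x18]=0xa7, mem[0x16]=0xe6, mem[0x17]=0x78, mem[0x14]=0x7a, mem[0x1b]=0x48

MEM[0x18,0x16,0x17,0x14,0x1b] = a7 e6 78 7a 48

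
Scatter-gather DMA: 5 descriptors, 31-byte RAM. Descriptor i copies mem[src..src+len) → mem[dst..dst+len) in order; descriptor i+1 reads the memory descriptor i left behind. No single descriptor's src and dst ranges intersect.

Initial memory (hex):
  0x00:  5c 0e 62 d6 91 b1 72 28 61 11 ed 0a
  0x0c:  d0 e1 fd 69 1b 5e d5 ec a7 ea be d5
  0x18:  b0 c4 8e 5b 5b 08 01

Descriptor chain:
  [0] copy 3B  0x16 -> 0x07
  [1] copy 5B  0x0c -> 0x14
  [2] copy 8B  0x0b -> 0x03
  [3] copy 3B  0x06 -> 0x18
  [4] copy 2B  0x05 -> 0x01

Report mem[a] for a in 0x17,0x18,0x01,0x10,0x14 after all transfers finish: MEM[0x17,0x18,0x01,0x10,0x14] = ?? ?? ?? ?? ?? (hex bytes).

MEM[0x17,0x18,0x01,0x10,0x14] = 69 fd e1 1b d0

  after D0: wrote 3B at 0x07 = bed5b0
  after D1: wrote 5B at 0x14 = d0e1fd691b
  after D2: wrote 8B at 0x03 = 0ad0e1fd691b5ed5
  after D3: wrote 3B at 0x18 = fd691b
  after D4: wrote 2B at 0x01 = e1fd
query mem[0x17]=0x69, mem[0x18]=0xfd, mem[0x01]=0xe1, mem[0x10]=0x1b, mem[0x14]=0xd0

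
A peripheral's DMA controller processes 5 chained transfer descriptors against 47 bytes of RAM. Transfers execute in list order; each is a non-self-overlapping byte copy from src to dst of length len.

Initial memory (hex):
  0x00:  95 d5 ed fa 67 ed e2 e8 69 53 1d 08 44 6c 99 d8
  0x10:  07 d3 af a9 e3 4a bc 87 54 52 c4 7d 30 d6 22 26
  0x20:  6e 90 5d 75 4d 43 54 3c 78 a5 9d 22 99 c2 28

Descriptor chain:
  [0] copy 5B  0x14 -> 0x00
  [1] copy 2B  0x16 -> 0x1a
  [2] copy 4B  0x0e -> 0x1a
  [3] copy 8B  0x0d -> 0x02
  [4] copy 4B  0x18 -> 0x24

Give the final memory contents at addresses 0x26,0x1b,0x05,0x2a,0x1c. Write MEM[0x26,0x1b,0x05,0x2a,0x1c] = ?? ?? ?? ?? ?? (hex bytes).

MEM[0x26,0x1b,0x05,0x2a,0x1c] = 99 d8 07 9d 07

D0: mem[0x00..0x04] <- [e3 4a bc 87 54]
D1: mem[0x1a..0x1b] <- [bc 87]
D2: mem[0x1a..0x1d] <- [99 d8 07 d3]
D3: mem[0x02..0x09] <- [6c 99 d8 07 d3 af a9 e3]
D4: mem[0x24..0x27] <- [54 52 99 d8]
query mem[0x26]=0x99, mem[0x1b]=0xd8, mem[0x05]=0x07, mem[0x2a]=0x9d, mem[0x1c]=0x07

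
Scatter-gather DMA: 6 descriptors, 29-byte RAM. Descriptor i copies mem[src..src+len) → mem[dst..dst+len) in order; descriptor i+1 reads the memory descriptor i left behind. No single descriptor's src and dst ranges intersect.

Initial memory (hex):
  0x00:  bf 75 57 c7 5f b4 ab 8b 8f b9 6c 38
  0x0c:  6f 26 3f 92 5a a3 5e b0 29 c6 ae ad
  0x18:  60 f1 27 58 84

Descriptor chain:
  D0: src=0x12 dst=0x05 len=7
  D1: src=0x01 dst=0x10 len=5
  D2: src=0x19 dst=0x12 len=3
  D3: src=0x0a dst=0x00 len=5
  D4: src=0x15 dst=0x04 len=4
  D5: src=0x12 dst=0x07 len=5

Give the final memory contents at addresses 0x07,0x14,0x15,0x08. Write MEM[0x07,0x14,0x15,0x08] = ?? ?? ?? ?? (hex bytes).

MEM[0x07,0x14,0x15,0x08] = f1 58 c6 27

#0 dst[0x05+7] := {0x5e,0xb0,0x29,0xc6,0xae,0xad,0x60}
#1 dst[0x10+5] := {0x75,0x57,0xc7,0x5f,0x5e}
#2 dst[0x12+3] := {0xf1,0x27,0x58}
#3 dst[0x00+5] := {0xad,0x60,0x6f,0x26,0x3f}
#4 dst[0x04+4] := {0xc6,0xae,0xad,0x60}
#5 dst[0x07+5] := {0xf1,0x27,0x58,0xc6,0xae}
query mem[0x07]=0xf1, mem[0x14]=0x58, mem[0x15]=0xc6, mem[0x08]=0x27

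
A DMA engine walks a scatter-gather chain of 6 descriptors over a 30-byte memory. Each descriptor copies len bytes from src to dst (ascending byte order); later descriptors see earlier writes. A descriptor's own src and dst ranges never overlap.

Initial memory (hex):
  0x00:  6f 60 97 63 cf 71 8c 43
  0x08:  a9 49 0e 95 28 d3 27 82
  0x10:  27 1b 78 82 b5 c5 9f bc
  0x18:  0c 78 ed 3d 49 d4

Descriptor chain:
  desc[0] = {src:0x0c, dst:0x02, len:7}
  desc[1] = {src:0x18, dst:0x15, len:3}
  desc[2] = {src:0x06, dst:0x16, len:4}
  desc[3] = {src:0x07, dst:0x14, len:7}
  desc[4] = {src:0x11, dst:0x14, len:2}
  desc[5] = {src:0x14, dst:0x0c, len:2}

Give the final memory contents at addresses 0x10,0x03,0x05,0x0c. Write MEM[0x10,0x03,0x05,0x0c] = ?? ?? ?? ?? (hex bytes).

MEM[0x10,0x03,0x05,0x0c] = 27 d3 82 1b

[0] 0x0c->0x02 len=7 : 28 d3 27 82 27 1b 78
[1] 0x18->0x15 len=3 : 0c 78 ed
[2] 0x06->0x16 len=4 : 27 1b 78 49
[3] 0x07->0x14 len=7 : 1b 78 49 0e 95 28 d3
[4] 0x11->0x14 len=2 : 1b 78
[5] 0x14->0x0c len=2 : 1b 78
query mem[0x10]=0x27, mem[0x03]=0xd3, mem[0x05]=0x82, mem[0x0c]=0x1b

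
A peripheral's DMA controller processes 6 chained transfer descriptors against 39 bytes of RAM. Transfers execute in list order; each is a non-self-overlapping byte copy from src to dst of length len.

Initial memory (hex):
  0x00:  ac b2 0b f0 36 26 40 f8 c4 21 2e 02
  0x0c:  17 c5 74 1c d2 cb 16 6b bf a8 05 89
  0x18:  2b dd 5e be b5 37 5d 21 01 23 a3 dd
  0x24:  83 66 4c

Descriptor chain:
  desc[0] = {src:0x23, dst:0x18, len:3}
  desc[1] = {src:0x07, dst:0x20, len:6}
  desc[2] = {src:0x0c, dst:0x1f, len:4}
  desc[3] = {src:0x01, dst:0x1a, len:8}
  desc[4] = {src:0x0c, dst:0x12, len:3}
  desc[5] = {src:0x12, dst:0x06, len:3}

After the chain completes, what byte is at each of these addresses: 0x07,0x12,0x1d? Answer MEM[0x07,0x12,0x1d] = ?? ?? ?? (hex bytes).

MEM[0x07,0x12,0x1d] = c5 17 36

#0 dst[0x18+3] := {0xdd,0x83,0x66}
#1 dst[0x20+6] := {0xf8,0xc4,0x21,0x2e,0x02,0x17}
#2 dst[0x1f+4] := {0x17,0xc5,0x74,0x1c}
#3 dst[0x1a+8] := {0xb2,0x0b,0xf0,0x36,0x26,0x40,0xf8,0xc4}
#4 dst[0x12+3] := {0x17,0xc5,0x74}
#5 dst[0x06+3] := {0x17,0xc5,0x74}
query mem[0x07]=0xc5, mem[0x12]=0x17, mem[0x1d]=0x36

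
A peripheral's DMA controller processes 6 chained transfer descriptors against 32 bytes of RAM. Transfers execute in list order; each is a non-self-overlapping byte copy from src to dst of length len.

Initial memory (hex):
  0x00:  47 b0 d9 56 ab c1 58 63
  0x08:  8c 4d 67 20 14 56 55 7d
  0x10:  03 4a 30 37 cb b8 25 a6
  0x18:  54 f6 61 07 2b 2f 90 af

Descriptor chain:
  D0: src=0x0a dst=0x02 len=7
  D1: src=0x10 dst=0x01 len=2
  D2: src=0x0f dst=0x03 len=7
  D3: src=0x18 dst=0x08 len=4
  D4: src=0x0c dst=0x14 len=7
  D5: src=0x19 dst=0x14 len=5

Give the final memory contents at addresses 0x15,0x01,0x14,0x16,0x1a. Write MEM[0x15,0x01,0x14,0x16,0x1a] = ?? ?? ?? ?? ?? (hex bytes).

MEM[0x15,0x01,0x14,0x16,0x1a] = 30 03 4a 07 30

#0 dst[0x02+7] := {0x67,0x20,0x14,0x56,0x55,0x7d,0x03}
#1 dst[0x01+2] := {0x03,0x4a}
#2 dst[0x03+7] := {0x7d,0x03,0x4a,0x30,0x37,0xcb,0xb8}
#3 dst[0x08+4] := {0x54,0xf6,0x61,0x07}
#4 dst[0x14+7] := {0x14,0x56,0x55,0x7d,0x03,0x4a,0x30}
#5 dst[0x14+5] := {0x4a,0x30,0x07,0x2b,0x2f}
query mem[0x15]=0x30, mem[0x01]=0x03, mem[0x14]=0x4a, mem[0x16]=0x07, mem[0x1a]=0x30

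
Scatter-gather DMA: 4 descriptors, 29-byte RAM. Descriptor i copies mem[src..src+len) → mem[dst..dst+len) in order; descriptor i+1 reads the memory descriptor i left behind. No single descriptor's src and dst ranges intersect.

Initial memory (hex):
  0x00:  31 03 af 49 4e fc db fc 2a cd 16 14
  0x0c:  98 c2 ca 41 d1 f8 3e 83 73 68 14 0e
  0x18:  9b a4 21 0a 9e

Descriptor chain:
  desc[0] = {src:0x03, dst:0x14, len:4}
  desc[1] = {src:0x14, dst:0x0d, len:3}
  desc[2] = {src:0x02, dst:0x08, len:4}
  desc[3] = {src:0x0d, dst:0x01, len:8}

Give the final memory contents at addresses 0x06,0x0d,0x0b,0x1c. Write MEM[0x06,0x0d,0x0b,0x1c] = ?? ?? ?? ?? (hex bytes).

[0] 0x03->0x14 len=4 : 49 4e fc db
[1] 0x14->0x0d len=3 : 49 4e fc
[2] 0x02->0x08 len=4 : af 49 4e fc
[3] 0x0d->0x01 len=8 : 49 4e fc d1 f8 3e 83 49
query mem[0x06]=0x3e, mem[0x0d]=0x49, mem[0x0b]=0xfc, mem[0x1c]=0x9e

MEM[0x06,0x0d,0x0b,0x1c] = 3e 49 fc 9e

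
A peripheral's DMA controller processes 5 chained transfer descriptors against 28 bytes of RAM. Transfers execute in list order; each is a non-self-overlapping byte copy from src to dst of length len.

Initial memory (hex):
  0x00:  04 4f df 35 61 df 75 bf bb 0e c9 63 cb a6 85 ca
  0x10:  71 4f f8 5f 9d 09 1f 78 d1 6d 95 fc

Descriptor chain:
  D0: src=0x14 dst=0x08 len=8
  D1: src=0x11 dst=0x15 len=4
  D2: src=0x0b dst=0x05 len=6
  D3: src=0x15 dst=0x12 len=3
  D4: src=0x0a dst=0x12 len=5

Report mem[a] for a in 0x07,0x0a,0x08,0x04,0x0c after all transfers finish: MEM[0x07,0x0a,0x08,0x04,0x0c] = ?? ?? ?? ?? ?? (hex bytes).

D0: mem[0x08..0x0f] <- [9d 09 1f 78 d1 6d 95 fc]
D1: mem[0x15..0x18] <- [4f f8 5f 9d]
D2: mem[0x05..0x0a] <- [78 d1 6d 95 fc 71]
D3: mem[0x12..0x14] <- [4f f8 5f]
D4: mem[0x12..0x16] <- [71 78 d1 6d 95]
query mem[0x07]=0x6d, mem[0x0a]=0x71, mem[0x08]=0x95, mem[0x04]=0x61, mem[0x0c]=0xd1

MEM[0x07,0x0a,0x08,0x04,0x0c] = 6d 71 95 61 d1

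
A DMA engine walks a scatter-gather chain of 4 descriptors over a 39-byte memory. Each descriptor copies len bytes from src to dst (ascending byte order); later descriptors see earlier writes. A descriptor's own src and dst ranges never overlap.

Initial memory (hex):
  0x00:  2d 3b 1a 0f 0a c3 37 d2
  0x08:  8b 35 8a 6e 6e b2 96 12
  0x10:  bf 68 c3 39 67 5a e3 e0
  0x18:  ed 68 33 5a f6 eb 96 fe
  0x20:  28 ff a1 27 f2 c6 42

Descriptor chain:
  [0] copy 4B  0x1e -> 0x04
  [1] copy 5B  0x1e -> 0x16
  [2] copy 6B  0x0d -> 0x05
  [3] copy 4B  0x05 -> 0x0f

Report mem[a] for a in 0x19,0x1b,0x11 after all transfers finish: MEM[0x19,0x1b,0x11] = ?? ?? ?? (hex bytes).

[0] 0x1e->0x04 len=4 : 96 fe 28 ff
[1] 0x1e->0x16 len=5 : 96 fe 28 ff a1
[2] 0x0d->0x05 len=6 : b2 96 12 bf 68 c3
[3] 0x05->0x0f len=4 : b2 96 12 bf
query mem[0x19]=0xff, mem[0x1b]=0x5a, mem[0x11]=0x12

MEM[0x19,0x1b,0x11] = ff 5a 12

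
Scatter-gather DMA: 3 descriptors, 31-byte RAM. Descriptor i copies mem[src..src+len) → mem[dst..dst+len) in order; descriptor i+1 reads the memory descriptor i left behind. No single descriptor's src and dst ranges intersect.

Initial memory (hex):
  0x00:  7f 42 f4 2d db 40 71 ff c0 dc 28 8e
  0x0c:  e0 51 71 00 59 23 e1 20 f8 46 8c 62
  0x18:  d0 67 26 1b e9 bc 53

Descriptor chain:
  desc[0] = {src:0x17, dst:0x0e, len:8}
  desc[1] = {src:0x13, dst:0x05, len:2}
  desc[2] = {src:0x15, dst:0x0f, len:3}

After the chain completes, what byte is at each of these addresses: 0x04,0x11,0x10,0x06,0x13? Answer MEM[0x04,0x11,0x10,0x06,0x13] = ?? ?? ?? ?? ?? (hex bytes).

[0] 0x17->0x0e len=8 : 62 d0 67 26 1b e9 bc 53
[1] 0x13->0x05 len=2 : e9 bc
[2] 0x15->0x0f len=3 : 53 8c 62
query mem[0x04]=0xdb, mem[0x11]=0x62, mem[0x10]=0x8c, mem[0x06]=0xbc, mem[0x13]=0xe9

MEM[0x04,0x11,0x10,0x06,0x13] = db 62 8c bc e9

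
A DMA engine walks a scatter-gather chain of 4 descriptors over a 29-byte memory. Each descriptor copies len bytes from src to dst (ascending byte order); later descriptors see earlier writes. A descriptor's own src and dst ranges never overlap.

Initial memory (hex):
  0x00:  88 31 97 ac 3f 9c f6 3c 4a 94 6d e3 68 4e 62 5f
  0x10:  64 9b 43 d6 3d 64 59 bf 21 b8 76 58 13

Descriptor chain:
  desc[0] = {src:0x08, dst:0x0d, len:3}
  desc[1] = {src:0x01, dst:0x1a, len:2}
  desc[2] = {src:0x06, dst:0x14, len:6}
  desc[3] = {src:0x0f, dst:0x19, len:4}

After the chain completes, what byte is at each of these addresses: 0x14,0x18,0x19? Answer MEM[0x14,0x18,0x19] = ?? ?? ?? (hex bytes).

MEM[0x14,0x18,0x19] = f6 6d 6d

D0: mem[0x0d..0x0f] <- [4a 94 6d]
D1: mem[0x1a..0x1b] <- [31 97]
D2: mem[0x14..0x19] <- [f6 3c 4a 94 6d e3]
D3: mem[0x19..0x1c] <- [6d 64 9b 43]
query mem[0x14]=0xf6, mem[0x18]=0x6d, mem[0x19]=0x6d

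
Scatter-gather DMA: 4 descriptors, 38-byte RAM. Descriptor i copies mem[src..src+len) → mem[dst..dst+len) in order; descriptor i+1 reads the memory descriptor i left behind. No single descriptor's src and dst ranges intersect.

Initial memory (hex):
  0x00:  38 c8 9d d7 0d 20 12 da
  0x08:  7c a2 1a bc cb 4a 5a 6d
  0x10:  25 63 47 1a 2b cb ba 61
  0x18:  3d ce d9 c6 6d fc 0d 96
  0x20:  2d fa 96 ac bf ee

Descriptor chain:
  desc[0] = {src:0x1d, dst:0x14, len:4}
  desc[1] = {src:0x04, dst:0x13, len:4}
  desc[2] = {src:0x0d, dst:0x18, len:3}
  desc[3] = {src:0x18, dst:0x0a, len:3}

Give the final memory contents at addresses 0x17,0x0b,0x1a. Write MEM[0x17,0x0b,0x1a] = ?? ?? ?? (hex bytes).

#0 dst[0x14+4] := {0xfc,0x0d,0x96,0x2d}
#1 dst[0x13+4] := {0x0d,0x20,0x12,0xda}
#2 dst[0x18+3] := {0x4a,0x5a,0x6d}
#3 dst[0x0a+3] := {0x4a,0x5a,0x6d}
query mem[0x17]=0x2d, mem[0x0b]=0x5a, mem[0x1a]=0x6d

MEM[0x17,0x0b,0x1a] = 2d 5a 6d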